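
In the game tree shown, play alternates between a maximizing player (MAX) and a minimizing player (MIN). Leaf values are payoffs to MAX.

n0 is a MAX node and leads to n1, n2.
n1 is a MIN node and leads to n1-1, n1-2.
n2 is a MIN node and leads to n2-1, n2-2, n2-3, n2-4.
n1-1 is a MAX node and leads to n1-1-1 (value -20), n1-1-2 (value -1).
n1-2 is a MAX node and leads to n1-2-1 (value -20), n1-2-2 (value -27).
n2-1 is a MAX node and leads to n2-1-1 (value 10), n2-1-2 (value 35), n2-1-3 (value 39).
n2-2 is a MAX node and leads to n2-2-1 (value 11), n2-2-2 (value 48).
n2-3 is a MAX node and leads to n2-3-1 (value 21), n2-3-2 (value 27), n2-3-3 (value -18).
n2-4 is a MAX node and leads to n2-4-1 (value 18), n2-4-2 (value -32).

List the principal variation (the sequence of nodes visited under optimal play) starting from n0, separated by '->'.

n0 -> n2 -> n2-4 -> n2-4-1

n1-1 (MAX): max(-20, -1) = -1
n1-2 (MAX): max(-20, -27) = -20
n1 (MIN): min(-1, -20) = -20
n2-1 (MAX): max(10, 35, 39) = 39
n2-2 (MAX): max(11, 48) = 48
n2-3 (MAX): max(21, 27, -18) = 27
n2-4 (MAX): max(18, -32) = 18
n2 (MIN): min(39, 48, 27, 18) = 18
n0 (MAX): max(-20, 18) = 18
At n0, MAX picks n2 (highest: 18).
At n2, MIN picks n2-4 (lowest: 18).
At n2-4, MAX picks n2-4-1 (highest: 18).
Terminal value 18.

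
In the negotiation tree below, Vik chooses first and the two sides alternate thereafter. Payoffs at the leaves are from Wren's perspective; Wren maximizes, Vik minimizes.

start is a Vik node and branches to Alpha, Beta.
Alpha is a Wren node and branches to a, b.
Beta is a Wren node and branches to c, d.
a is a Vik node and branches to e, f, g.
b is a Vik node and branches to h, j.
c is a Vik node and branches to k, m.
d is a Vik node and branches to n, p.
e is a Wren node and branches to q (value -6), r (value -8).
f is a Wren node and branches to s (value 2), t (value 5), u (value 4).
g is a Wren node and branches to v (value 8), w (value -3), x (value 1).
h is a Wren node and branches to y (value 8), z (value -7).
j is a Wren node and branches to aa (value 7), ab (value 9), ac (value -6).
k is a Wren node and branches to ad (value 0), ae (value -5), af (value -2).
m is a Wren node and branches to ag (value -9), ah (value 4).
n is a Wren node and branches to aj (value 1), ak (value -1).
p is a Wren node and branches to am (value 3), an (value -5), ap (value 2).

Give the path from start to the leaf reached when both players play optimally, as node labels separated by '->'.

e (Wren): max(-6, -8) = -6
f (Wren): max(2, 5, 4) = 5
g (Wren): max(8, -3, 1) = 8
a (Vik): min(-6, 5, 8) = -6
h (Wren): max(8, -7) = 8
j (Wren): max(7, 9, -6) = 9
b (Vik): min(8, 9) = 8
Alpha (Wren): max(-6, 8) = 8
k (Wren): max(0, -5, -2) = 0
m (Wren): max(-9, 4) = 4
c (Vik): min(0, 4) = 0
n (Wren): max(1, -1) = 1
p (Wren): max(3, -5, 2) = 3
d (Vik): min(1, 3) = 1
Beta (Wren): max(0, 1) = 1
start (Vik): min(8, 1) = 1
At start, Vik picks Beta (lowest: 1).
At Beta, Wren picks d (highest: 1).
At d, Vik picks n (lowest: 1).
At n, Wren picks aj (highest: 1).
Terminal value 1.

start -> Beta -> d -> n -> aj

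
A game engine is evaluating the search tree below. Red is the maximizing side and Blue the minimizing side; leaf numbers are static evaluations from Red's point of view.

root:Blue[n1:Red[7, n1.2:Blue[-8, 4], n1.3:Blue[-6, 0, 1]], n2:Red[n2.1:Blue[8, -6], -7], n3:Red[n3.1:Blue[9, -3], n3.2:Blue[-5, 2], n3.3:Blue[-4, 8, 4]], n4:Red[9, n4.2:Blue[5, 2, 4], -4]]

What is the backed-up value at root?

-6

n1.2 (Blue): min(-8, 4) = -8
n1.3 (Blue): min(-6, 0, 1) = -6
n1 (Red): max(7, -8, -6) = 7
n2.1 (Blue): min(8, -6) = -6
n2 (Red): max(-6, -7) = -6
n3.1 (Blue): min(9, -3) = -3
n3.2 (Blue): min(-5, 2) = -5
n3.3 (Blue): min(-4, 8, 4) = -4
n3 (Red): max(-3, -5, -4) = -3
n4.2 (Blue): min(5, 2, 4) = 2
n4 (Red): max(9, 2, -4) = 9
root (Blue): min(7, -6, -3, 9) = -6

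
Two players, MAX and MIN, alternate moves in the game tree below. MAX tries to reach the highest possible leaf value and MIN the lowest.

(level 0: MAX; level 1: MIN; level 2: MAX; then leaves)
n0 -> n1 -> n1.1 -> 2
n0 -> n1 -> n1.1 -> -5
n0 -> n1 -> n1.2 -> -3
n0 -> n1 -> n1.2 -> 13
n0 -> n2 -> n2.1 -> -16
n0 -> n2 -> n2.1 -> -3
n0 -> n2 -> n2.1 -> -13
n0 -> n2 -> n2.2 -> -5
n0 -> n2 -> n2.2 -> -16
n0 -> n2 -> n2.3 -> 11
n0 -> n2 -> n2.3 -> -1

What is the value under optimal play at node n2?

-5

n2.1 (MAX): max(-16, -3, -13) = -3
n2.2 (MAX): max(-5, -16) = -5
n2.3 (MAX): max(11, -1) = 11
n2 (MIN): min(-3, -5, 11) = -5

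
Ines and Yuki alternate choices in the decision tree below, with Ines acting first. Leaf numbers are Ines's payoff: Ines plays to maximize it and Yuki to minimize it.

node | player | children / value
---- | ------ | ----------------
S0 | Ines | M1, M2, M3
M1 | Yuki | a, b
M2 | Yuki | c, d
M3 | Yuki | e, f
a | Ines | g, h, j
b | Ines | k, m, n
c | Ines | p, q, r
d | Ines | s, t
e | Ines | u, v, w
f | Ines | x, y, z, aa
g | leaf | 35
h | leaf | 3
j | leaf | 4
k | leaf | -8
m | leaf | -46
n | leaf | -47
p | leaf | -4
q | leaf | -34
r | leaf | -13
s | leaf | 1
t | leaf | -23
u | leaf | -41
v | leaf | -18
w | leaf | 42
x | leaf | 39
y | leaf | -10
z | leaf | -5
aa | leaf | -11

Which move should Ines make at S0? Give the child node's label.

M3

a (Ines): max(35, 3, 4) = 35
b (Ines): max(-8, -46, -47) = -8
M1 (Yuki): min(35, -8) = -8
c (Ines): max(-4, -34, -13) = -4
d (Ines): max(1, -23) = 1
M2 (Yuki): min(-4, 1) = -4
e (Ines): max(-41, -18, 42) = 42
f (Ines): max(39, -10, -5, -11) = 39
M3 (Yuki): min(42, 39) = 39
S0 (Ines): max(-8, -4, 39) = 39
Ines at S0 wants the highest of {M1=-8, M2=-4, M3=39}, so chooses M3.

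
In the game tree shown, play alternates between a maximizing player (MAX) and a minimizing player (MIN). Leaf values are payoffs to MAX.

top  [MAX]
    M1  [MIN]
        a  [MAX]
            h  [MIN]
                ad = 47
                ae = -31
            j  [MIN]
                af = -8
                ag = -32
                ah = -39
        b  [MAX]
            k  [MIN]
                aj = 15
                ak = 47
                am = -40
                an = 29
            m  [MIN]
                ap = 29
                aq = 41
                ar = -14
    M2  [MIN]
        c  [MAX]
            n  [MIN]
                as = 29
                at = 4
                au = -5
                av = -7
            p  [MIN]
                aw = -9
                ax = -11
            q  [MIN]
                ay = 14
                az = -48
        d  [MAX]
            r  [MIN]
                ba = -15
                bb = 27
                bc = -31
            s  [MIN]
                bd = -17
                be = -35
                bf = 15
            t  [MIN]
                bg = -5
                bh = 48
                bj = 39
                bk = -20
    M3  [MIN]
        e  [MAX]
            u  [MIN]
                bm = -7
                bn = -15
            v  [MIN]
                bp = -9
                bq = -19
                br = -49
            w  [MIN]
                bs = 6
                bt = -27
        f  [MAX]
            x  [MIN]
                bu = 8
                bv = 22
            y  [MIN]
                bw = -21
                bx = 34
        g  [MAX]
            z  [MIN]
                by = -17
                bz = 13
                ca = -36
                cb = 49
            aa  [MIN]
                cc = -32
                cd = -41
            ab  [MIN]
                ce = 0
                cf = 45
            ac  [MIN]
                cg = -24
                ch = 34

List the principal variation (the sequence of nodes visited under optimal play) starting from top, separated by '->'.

h (MIN): min(47, -31) = -31
j (MIN): min(-8, -32, -39) = -39
a (MAX): max(-31, -39) = -31
k (MIN): min(15, 47, -40, 29) = -40
m (MIN): min(29, 41, -14) = -14
b (MAX): max(-40, -14) = -14
M1 (MIN): min(-31, -14) = -31
n (MIN): min(29, 4, -5, -7) = -7
p (MIN): min(-9, -11) = -11
q (MIN): min(14, -48) = -48
c (MAX): max(-7, -11, -48) = -7
r (MIN): min(-15, 27, -31) = -31
s (MIN): min(-17, -35, 15) = -35
t (MIN): min(-5, 48, 39, -20) = -20
d (MAX): max(-31, -35, -20) = -20
M2 (MIN): min(-7, -20) = -20
u (MIN): min(-7, -15) = -15
v (MIN): min(-9, -19, -49) = -49
w (MIN): min(6, -27) = -27
e (MAX): max(-15, -49, -27) = -15
x (MIN): min(8, 22) = 8
y (MIN): min(-21, 34) = -21
f (MAX): max(8, -21) = 8
z (MIN): min(-17, 13, -36, 49) = -36
aa (MIN): min(-32, -41) = -41
ab (MIN): min(0, 45) = 0
ac (MIN): min(-24, 34) = -24
g (MAX): max(-36, -41, 0, -24) = 0
M3 (MIN): min(-15, 8, 0) = -15
top (MAX): max(-31, -20, -15) = -15
At top, MAX picks M3 (highest: -15).
At M3, MIN picks e (lowest: -15).
At e, MAX picks u (highest: -15).
At u, MIN picks bn (lowest: -15).
Terminal value -15.

top -> M3 -> e -> u -> bn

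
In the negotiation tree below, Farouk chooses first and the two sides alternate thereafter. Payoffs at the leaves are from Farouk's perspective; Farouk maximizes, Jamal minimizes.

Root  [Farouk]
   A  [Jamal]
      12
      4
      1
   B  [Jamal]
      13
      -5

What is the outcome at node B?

B (Jamal): min(13, -5) = -5

-5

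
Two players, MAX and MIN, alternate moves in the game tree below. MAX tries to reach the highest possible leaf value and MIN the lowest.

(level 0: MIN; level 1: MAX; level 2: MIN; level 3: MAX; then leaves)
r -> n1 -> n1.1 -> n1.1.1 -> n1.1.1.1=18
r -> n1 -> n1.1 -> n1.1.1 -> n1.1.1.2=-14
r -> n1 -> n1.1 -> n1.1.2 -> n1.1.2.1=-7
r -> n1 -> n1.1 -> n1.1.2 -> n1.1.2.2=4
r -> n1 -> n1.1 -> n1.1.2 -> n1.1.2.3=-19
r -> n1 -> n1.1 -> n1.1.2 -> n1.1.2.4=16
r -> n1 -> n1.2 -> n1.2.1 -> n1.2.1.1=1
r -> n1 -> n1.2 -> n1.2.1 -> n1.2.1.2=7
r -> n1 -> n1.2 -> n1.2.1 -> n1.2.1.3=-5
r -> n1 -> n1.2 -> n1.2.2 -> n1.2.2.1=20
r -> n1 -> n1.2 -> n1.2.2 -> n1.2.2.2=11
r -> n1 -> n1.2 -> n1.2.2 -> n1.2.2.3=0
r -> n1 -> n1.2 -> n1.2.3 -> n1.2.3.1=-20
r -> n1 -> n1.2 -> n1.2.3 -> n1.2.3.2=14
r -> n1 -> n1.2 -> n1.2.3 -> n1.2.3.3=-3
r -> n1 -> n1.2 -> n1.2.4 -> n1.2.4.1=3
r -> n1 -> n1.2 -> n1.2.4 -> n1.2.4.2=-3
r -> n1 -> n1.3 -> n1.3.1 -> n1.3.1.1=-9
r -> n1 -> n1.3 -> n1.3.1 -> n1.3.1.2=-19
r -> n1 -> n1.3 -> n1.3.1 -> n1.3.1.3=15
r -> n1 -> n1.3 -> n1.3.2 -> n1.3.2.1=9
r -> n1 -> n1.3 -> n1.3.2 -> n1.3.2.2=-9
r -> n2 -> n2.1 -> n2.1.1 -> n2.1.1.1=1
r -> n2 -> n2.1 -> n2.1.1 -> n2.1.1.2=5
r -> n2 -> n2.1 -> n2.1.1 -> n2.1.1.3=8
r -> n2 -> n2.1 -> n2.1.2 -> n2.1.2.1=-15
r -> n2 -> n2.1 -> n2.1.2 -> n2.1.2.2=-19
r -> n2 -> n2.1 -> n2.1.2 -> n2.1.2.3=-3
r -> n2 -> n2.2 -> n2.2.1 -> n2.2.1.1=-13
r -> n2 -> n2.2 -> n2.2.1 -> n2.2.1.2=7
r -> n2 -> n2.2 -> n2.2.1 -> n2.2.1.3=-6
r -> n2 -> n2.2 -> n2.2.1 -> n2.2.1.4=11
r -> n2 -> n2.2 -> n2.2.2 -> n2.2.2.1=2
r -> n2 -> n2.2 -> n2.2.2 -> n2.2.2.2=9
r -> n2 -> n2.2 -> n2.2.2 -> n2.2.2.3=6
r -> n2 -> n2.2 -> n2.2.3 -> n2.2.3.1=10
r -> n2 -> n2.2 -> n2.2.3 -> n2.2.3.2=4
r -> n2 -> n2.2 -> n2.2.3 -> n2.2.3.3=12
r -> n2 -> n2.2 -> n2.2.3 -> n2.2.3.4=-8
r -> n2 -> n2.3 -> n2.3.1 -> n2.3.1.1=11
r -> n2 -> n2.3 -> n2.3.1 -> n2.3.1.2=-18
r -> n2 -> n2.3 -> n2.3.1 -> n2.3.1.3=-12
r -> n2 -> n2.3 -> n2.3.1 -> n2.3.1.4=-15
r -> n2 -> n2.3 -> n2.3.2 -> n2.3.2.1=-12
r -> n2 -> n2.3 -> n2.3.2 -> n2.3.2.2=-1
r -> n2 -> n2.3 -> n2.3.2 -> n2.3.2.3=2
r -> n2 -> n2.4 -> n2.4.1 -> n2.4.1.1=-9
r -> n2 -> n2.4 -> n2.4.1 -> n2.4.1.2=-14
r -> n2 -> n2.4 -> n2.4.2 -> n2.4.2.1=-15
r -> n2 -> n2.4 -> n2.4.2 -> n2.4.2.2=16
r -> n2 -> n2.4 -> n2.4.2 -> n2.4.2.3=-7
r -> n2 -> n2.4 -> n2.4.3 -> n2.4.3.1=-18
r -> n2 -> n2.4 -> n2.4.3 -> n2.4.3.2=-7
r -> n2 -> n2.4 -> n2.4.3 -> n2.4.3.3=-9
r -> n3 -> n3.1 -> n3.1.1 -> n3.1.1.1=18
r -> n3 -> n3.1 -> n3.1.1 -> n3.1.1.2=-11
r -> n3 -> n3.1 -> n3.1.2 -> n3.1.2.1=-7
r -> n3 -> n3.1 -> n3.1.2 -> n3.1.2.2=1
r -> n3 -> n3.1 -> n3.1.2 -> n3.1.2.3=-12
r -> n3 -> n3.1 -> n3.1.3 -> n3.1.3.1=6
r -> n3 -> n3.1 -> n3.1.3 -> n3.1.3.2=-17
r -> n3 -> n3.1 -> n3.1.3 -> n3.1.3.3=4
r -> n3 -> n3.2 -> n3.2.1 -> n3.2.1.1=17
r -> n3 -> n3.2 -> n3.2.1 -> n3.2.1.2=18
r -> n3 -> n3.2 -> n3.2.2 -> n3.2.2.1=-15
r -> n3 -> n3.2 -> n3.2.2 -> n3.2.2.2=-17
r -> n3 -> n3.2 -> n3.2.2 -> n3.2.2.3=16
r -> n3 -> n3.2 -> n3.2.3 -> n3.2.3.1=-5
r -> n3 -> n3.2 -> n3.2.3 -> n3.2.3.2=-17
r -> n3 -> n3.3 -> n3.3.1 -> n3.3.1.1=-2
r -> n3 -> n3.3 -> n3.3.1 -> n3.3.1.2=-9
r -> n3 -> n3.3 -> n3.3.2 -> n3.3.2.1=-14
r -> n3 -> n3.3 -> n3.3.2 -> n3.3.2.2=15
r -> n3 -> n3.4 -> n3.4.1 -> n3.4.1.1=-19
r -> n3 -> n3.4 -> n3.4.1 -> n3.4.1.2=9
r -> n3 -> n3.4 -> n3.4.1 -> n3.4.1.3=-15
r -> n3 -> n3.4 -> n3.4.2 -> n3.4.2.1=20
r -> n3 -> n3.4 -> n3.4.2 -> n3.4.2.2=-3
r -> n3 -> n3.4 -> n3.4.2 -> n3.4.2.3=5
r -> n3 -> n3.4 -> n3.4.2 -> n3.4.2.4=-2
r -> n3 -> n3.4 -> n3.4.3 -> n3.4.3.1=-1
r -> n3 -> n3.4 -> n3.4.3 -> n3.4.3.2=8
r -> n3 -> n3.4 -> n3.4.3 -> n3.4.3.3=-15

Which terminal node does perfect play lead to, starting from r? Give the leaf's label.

n1.1.1 (MAX): max(18, -14) = 18
n1.1.2 (MAX): max(-7, 4, -19, 16) = 16
n1.1 (MIN): min(18, 16) = 16
n1.2.1 (MAX): max(1, 7, -5) = 7
n1.2.2 (MAX): max(20, 11, 0) = 20
n1.2.3 (MAX): max(-20, 14, -3) = 14
n1.2.4 (MAX): max(3, -3) = 3
n1.2 (MIN): min(7, 20, 14, 3) = 3
n1.3.1 (MAX): max(-9, -19, 15) = 15
n1.3.2 (MAX): max(9, -9) = 9
n1.3 (MIN): min(15, 9) = 9
n1 (MAX): max(16, 3, 9) = 16
n2.1.1 (MAX): max(1, 5, 8) = 8
n2.1.2 (MAX): max(-15, -19, -3) = -3
n2.1 (MIN): min(8, -3) = -3
n2.2.1 (MAX): max(-13, 7, -6, 11) = 11
n2.2.2 (MAX): max(2, 9, 6) = 9
n2.2.3 (MAX): max(10, 4, 12, -8) = 12
n2.2 (MIN): min(11, 9, 12) = 9
n2.3.1 (MAX): max(11, -18, -12, -15) = 11
n2.3.2 (MAX): max(-12, -1, 2) = 2
n2.3 (MIN): min(11, 2) = 2
n2.4.1 (MAX): max(-9, -14) = -9
n2.4.2 (MAX): max(-15, 16, -7) = 16
n2.4.3 (MAX): max(-18, -7, -9) = -7
n2.4 (MIN): min(-9, 16, -7) = -9
n2 (MAX): max(-3, 9, 2, -9) = 9
n3.1.1 (MAX): max(18, -11) = 18
n3.1.2 (MAX): max(-7, 1, -12) = 1
n3.1.3 (MAX): max(6, -17, 4) = 6
n3.1 (MIN): min(18, 1, 6) = 1
n3.2.1 (MAX): max(17, 18) = 18
n3.2.2 (MAX): max(-15, -17, 16) = 16
n3.2.3 (MAX): max(-5, -17) = -5
n3.2 (MIN): min(18, 16, -5) = -5
n3.3.1 (MAX): max(-2, -9) = -2
n3.3.2 (MAX): max(-14, 15) = 15
n3.3 (MIN): min(-2, 15) = -2
n3.4.1 (MAX): max(-19, 9, -15) = 9
n3.4.2 (MAX): max(20, -3, 5, -2) = 20
n3.4.3 (MAX): max(-1, 8, -15) = 8
n3.4 (MIN): min(9, 20, 8) = 8
n3 (MAX): max(1, -5, -2, 8) = 8
r (MIN): min(16, 9, 8) = 8
At r, MIN picks n3 (lowest: 8).
At n3, MAX picks n3.4 (highest: 8).
At n3.4, MIN picks n3.4.3 (lowest: 8).
At n3.4.3, MAX picks n3.4.3.2 (highest: 8).
Terminal value 8.

n3.4.3.2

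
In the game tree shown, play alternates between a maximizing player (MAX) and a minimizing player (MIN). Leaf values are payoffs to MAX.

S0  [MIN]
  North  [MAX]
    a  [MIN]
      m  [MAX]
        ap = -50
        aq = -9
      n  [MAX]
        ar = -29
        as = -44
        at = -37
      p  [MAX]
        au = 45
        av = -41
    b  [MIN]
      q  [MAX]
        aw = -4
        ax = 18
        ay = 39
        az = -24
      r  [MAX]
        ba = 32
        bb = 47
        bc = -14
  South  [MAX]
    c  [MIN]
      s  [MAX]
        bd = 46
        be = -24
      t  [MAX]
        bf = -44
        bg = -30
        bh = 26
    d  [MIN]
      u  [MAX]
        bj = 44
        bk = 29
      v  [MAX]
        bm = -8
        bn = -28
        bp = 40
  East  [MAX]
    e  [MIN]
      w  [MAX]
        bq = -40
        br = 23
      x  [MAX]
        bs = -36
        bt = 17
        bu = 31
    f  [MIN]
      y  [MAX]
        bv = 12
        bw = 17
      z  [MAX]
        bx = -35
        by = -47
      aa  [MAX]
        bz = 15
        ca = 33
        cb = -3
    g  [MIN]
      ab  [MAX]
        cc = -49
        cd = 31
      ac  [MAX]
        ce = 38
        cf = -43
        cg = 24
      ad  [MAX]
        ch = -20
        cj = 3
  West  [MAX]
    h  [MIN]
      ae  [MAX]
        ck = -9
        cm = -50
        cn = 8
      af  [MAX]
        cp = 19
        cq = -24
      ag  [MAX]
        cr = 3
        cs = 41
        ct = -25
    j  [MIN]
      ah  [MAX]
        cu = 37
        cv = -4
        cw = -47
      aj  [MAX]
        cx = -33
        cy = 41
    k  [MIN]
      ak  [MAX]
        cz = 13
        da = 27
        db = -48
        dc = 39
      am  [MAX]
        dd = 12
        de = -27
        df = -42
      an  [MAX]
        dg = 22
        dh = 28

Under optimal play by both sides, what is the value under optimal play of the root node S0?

23

m (MAX): max(-50, -9) = -9
n (MAX): max(-29, -44, -37) = -29
p (MAX): max(45, -41) = 45
a (MIN): min(-9, -29, 45) = -29
q (MAX): max(-4, 18, 39, -24) = 39
r (MAX): max(32, 47, -14) = 47
b (MIN): min(39, 47) = 39
North (MAX): max(-29, 39) = 39
s (MAX): max(46, -24) = 46
t (MAX): max(-44, -30, 26) = 26
c (MIN): min(46, 26) = 26
u (MAX): max(44, 29) = 44
v (MAX): max(-8, -28, 40) = 40
d (MIN): min(44, 40) = 40
South (MAX): max(26, 40) = 40
w (MAX): max(-40, 23) = 23
x (MAX): max(-36, 17, 31) = 31
e (MIN): min(23, 31) = 23
y (MAX): max(12, 17) = 17
z (MAX): max(-35, -47) = -35
aa (MAX): max(15, 33, -3) = 33
f (MIN): min(17, -35, 33) = -35
ab (MAX): max(-49, 31) = 31
ac (MAX): max(38, -43, 24) = 38
ad (MAX): max(-20, 3) = 3
g (MIN): min(31, 38, 3) = 3
East (MAX): max(23, -35, 3) = 23
ae (MAX): max(-9, -50, 8) = 8
af (MAX): max(19, -24) = 19
ag (MAX): max(3, 41, -25) = 41
h (MIN): min(8, 19, 41) = 8
ah (MAX): max(37, -4, -47) = 37
aj (MAX): max(-33, 41) = 41
j (MIN): min(37, 41) = 37
ak (MAX): max(13, 27, -48, 39) = 39
am (MAX): max(12, -27, -42) = 12
an (MAX): max(22, 28) = 28
k (MIN): min(39, 12, 28) = 12
West (MAX): max(8, 37, 12) = 37
S0 (MIN): min(39, 40, 23, 37) = 23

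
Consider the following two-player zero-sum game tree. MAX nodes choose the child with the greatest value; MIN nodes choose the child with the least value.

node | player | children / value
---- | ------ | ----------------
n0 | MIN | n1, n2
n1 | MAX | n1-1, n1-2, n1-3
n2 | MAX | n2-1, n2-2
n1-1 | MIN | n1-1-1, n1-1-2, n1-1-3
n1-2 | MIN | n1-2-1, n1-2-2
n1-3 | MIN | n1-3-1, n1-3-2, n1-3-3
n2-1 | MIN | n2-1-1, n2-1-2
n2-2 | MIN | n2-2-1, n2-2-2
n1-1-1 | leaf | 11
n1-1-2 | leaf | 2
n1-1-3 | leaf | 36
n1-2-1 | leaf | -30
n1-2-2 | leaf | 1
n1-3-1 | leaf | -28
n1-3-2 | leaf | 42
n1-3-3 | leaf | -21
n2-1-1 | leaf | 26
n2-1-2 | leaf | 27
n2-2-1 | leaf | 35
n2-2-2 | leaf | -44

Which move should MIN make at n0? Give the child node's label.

n1-1 (MIN): min(11, 2, 36) = 2
n1-2 (MIN): min(-30, 1) = -30
n1-3 (MIN): min(-28, 42, -21) = -28
n1 (MAX): max(2, -30, -28) = 2
n2-1 (MIN): min(26, 27) = 26
n2-2 (MIN): min(35, -44) = -44
n2 (MAX): max(26, -44) = 26
n0 (MIN): min(2, 26) = 2
MIN at n0 wants the lowest of {n1=2, n2=26}, so chooses n1.

n1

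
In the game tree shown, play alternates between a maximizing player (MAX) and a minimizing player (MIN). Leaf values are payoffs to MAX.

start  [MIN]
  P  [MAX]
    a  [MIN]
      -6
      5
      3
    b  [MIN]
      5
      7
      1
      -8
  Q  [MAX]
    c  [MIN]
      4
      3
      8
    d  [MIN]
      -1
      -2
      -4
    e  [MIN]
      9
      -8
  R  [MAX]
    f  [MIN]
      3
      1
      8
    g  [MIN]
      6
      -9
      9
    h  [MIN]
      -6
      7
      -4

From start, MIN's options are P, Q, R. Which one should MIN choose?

P

a (MIN): min(-6, 5, 3) = -6
b (MIN): min(5, 7, 1, -8) = -8
P (MAX): max(-6, -8) = -6
c (MIN): min(4, 3, 8) = 3
d (MIN): min(-1, -2, -4) = -4
e (MIN): min(9, -8) = -8
Q (MAX): max(3, -4, -8) = 3
f (MIN): min(3, 1, 8) = 1
g (MIN): min(6, -9, 9) = -9
h (MIN): min(-6, 7, -4) = -6
R (MAX): max(1, -9, -6) = 1
start (MIN): min(-6, 3, 1) = -6
MIN at start wants the lowest of {P=-6, Q=3, R=1}, so chooses P.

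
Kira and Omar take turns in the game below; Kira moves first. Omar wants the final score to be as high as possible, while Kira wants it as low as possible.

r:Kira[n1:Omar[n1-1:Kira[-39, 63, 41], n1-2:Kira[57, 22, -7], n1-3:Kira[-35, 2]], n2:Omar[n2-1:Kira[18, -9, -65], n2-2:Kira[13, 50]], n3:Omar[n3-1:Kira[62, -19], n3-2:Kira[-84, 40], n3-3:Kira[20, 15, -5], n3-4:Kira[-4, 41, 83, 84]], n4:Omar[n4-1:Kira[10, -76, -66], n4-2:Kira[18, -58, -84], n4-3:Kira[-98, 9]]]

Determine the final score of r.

n1-1 (Kira): min(-39, 63, 41) = -39
n1-2 (Kira): min(57, 22, -7) = -7
n1-3 (Kira): min(-35, 2) = -35
n1 (Omar): max(-39, -7, -35) = -7
n2-1 (Kira): min(18, -9, -65) = -65
n2-2 (Kira): min(13, 50) = 13
n2 (Omar): max(-65, 13) = 13
n3-1 (Kira): min(62, -19) = -19
n3-2 (Kira): min(-84, 40) = -84
n3-3 (Kira): min(20, 15, -5) = -5
n3-4 (Kira): min(-4, 41, 83, 84) = -4
n3 (Omar): max(-19, -84, -5, -4) = -4
n4-1 (Kira): min(10, -76, -66) = -76
n4-2 (Kira): min(18, -58, -84) = -84
n4-3 (Kira): min(-98, 9) = -98
n4 (Omar): max(-76, -84, -98) = -76
r (Kira): min(-7, 13, -4, -76) = -76

-76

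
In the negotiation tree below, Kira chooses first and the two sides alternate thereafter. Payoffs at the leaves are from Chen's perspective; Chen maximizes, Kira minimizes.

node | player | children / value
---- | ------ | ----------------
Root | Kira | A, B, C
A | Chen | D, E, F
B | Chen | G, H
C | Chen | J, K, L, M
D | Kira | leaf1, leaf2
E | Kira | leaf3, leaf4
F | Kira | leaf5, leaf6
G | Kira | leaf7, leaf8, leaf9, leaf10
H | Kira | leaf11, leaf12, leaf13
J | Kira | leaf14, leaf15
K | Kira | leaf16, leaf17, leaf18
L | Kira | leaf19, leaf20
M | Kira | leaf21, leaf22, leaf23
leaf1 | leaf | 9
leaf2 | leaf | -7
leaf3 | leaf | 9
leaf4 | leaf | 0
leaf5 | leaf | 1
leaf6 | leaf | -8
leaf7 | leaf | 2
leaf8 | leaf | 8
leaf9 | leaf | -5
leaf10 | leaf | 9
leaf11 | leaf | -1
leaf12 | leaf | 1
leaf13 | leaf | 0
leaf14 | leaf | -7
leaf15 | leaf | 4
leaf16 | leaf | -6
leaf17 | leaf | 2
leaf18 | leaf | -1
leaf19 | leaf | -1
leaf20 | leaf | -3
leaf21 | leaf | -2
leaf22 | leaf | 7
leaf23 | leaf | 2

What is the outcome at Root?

D (Kira): min(9, -7) = -7
E (Kira): min(9, 0) = 0
F (Kira): min(1, -8) = -8
A (Chen): max(-7, 0, -8) = 0
G (Kira): min(2, 8, -5, 9) = -5
H (Kira): min(-1, 1, 0) = -1
B (Chen): max(-5, -1) = -1
J (Kira): min(-7, 4) = -7
K (Kira): min(-6, 2, -1) = -6
L (Kira): min(-1, -3) = -3
M (Kira): min(-2, 7, 2) = -2
C (Chen): max(-7, -6, -3, -2) = -2
Root (Kira): min(0, -1, -2) = -2

-2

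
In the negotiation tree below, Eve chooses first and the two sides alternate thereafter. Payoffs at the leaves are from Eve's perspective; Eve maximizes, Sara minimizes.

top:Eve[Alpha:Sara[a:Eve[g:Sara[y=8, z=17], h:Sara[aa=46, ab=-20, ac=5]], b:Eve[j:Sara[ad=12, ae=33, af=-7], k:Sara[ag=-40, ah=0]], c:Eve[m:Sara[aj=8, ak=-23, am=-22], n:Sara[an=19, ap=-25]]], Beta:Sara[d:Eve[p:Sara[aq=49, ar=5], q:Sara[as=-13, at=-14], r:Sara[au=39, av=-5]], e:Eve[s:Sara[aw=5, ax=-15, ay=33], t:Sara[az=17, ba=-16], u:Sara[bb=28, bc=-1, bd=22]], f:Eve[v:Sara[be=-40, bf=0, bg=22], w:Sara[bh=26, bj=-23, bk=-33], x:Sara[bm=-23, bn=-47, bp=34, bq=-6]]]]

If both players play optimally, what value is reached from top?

g (Sara): min(8, 17) = 8
h (Sara): min(46, -20, 5) = -20
a (Eve): max(8, -20) = 8
j (Sara): min(12, 33, -7) = -7
k (Sara): min(-40, 0) = -40
b (Eve): max(-7, -40) = -7
m (Sara): min(8, -23, -22) = -23
n (Sara): min(19, -25) = -25
c (Eve): max(-23, -25) = -23
Alpha (Sara): min(8, -7, -23) = -23
p (Sara): min(49, 5) = 5
q (Sara): min(-13, -14) = -14
r (Sara): min(39, -5) = -5
d (Eve): max(5, -14, -5) = 5
s (Sara): min(5, -15, 33) = -15
t (Sara): min(17, -16) = -16
u (Sara): min(28, -1, 22) = -1
e (Eve): max(-15, -16, -1) = -1
v (Sara): min(-40, 0, 22) = -40
w (Sara): min(26, -23, -33) = -33
x (Sara): min(-23, -47, 34, -6) = -47
f (Eve): max(-40, -33, -47) = -33
Beta (Sara): min(5, -1, -33) = -33
top (Eve): max(-23, -33) = -23

-23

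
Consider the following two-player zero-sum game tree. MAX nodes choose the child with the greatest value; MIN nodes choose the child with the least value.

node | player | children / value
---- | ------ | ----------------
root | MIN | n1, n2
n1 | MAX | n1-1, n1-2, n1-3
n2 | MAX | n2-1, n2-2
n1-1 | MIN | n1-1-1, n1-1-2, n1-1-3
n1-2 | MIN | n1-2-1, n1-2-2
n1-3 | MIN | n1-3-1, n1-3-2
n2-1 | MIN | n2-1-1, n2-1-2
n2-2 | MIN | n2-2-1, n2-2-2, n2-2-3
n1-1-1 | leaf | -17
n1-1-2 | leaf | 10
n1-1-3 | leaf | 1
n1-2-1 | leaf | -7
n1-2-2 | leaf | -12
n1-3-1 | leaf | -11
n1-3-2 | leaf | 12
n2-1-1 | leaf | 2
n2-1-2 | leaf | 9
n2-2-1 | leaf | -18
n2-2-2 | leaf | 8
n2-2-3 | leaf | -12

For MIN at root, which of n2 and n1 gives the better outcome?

n1

n2-1 (MIN): min(2, 9) = 2
n2-2 (MIN): min(-18, 8, -12) = -18
n2 (MAX): max(2, -18) = 2
n1-1 (MIN): min(-17, 10, 1) = -17
n1-2 (MIN): min(-7, -12) = -12
n1-3 (MIN): min(-11, 12) = -11
n1 (MAX): max(-17, -12, -11) = -11
MIN prefers the lower value; n2=2, n1=-11. n1 is better since -11 < 2.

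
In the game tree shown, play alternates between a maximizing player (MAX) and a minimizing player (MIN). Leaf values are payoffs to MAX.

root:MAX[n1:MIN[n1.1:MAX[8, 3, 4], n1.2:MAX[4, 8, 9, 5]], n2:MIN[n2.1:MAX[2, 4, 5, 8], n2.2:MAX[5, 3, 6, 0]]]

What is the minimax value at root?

n1.1 (MAX): max(8, 3, 4) = 8
n1.2 (MAX): max(4, 8, 9, 5) = 9
n1 (MIN): min(8, 9) = 8
n2.1 (MAX): max(2, 4, 5, 8) = 8
n2.2 (MAX): max(5, 3, 6, 0) = 6
n2 (MIN): min(8, 6) = 6
root (MAX): max(8, 6) = 8

8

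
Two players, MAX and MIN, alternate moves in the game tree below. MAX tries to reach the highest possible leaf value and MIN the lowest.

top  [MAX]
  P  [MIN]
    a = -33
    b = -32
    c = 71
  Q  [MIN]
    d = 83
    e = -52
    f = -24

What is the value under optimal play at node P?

-33

P (MIN): min(-33, -32, 71) = -33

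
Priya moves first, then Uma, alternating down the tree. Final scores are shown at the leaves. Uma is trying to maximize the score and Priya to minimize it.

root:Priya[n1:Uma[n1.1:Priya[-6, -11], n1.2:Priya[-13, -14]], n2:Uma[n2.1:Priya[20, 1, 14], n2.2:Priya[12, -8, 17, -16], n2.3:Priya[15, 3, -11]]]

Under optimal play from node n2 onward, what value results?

n2.1 (Priya): min(20, 1, 14) = 1
n2.2 (Priya): min(12, -8, 17, -16) = -16
n2.3 (Priya): min(15, 3, -11) = -11
n2 (Uma): max(1, -16, -11) = 1

1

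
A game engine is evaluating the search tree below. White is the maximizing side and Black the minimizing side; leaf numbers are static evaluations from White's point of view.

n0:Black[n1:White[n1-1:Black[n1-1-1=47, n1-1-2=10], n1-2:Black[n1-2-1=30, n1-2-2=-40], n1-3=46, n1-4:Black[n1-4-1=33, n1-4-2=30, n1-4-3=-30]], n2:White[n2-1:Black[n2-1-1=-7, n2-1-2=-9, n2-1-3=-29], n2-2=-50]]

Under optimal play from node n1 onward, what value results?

46

n1-1 (Black): min(47, 10) = 10
n1-2 (Black): min(30, -40) = -40
n1-4 (Black): min(33, 30, -30) = -30
n1 (White): max(10, -40, 46, -30) = 46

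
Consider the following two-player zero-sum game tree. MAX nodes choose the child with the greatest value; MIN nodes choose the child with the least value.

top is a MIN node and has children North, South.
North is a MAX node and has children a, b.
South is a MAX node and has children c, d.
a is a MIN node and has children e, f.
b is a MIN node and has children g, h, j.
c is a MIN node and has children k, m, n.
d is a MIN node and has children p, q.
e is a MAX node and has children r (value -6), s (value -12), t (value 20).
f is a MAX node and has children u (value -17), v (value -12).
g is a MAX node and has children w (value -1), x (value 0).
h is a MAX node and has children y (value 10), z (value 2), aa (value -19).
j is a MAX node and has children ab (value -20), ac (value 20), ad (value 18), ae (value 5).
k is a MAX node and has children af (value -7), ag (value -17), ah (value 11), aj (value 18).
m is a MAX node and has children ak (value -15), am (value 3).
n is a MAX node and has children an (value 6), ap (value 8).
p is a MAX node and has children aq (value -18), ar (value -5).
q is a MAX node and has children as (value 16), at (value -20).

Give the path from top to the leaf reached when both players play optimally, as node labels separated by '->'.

e (MAX): max(-6, -12, 20) = 20
f (MAX): max(-17, -12) = -12
a (MIN): min(20, -12) = -12
g (MAX): max(-1, 0) = 0
h (MAX): max(10, 2, -19) = 10
j (MAX): max(-20, 20, 18, 5) = 20
b (MIN): min(0, 10, 20) = 0
North (MAX): max(-12, 0) = 0
k (MAX): max(-7, -17, 11, 18) = 18
m (MAX): max(-15, 3) = 3
n (MAX): max(6, 8) = 8
c (MIN): min(18, 3, 8) = 3
p (MAX): max(-18, -5) = -5
q (MAX): max(16, -20) = 16
d (MIN): min(-5, 16) = -5
South (MAX): max(3, -5) = 3
top (MIN): min(0, 3) = 0
At top, MIN picks North (lowest: 0).
At North, MAX picks b (highest: 0).
At b, MIN picks g (lowest: 0).
At g, MAX picks x (highest: 0).
Terminal value 0.

top -> North -> b -> g -> x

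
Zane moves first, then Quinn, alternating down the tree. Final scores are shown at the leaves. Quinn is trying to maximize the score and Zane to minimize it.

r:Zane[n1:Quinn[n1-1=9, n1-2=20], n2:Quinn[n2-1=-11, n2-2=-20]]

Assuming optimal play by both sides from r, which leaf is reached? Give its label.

n1 (Quinn): max(9, 20) = 20
n2 (Quinn): max(-11, -20) = -11
r (Zane): min(20, -11) = -11
At r, Zane picks n2 (lowest: -11).
At n2, Quinn picks n2-1 (highest: -11).
Terminal value -11.

n2-1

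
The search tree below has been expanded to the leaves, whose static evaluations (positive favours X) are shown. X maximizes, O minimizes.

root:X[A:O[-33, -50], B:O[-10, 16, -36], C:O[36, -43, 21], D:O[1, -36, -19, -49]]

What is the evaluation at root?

-36

A (O): min(-33, -50) = -50
B (O): min(-10, 16, -36) = -36
C (O): min(36, -43, 21) = -43
D (O): min(1, -36, -19, -49) = -49
root (X): max(-50, -36, -43, -49) = -36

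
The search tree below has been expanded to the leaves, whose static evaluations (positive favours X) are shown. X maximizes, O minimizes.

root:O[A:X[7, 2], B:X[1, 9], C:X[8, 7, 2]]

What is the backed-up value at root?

A (X): max(7, 2) = 7
B (X): max(1, 9) = 9
C (X): max(8, 7, 2) = 8
root (O): min(7, 9, 8) = 7

7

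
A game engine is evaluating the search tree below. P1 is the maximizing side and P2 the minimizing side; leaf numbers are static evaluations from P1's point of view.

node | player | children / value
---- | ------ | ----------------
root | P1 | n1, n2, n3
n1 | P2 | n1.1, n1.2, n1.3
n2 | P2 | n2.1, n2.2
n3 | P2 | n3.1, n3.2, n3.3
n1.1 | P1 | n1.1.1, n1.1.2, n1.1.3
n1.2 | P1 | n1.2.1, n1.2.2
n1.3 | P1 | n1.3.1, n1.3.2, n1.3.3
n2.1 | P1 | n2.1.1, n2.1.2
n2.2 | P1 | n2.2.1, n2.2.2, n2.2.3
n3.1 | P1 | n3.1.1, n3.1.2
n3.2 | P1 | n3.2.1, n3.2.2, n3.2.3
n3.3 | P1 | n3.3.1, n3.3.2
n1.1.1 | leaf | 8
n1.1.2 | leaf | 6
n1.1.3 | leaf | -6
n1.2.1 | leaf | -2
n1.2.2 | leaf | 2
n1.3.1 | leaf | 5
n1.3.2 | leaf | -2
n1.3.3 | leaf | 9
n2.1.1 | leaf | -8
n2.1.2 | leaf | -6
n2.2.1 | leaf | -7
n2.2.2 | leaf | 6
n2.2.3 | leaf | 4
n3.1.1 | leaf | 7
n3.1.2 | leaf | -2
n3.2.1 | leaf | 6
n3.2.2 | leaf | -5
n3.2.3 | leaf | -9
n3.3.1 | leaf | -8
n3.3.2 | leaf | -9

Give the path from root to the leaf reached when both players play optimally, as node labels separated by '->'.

n1.1 (P1): max(8, 6, -6) = 8
n1.2 (P1): max(-2, 2) = 2
n1.3 (P1): max(5, -2, 9) = 9
n1 (P2): min(8, 2, 9) = 2
n2.1 (P1): max(-8, -6) = -6
n2.2 (P1): max(-7, 6, 4) = 6
n2 (P2): min(-6, 6) = -6
n3.1 (P1): max(7, -2) = 7
n3.2 (P1): max(6, -5, -9) = 6
n3.3 (P1): max(-8, -9) = -8
n3 (P2): min(7, 6, -8) = -8
root (P1): max(2, -6, -8) = 2
At root, P1 picks n1 (highest: 2).
At n1, P2 picks n1.2 (lowest: 2).
At n1.2, P1 picks n1.2.2 (highest: 2).
Terminal value 2.

root -> n1 -> n1.2 -> n1.2.2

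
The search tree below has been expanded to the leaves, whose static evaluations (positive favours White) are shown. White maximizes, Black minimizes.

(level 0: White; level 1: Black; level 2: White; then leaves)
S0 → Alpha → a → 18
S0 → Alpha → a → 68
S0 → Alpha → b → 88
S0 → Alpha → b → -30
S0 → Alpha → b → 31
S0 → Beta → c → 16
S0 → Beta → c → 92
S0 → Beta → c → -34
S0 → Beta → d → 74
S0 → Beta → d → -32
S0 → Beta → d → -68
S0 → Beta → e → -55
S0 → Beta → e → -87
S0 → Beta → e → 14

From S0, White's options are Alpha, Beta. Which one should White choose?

Alpha

a (White): max(18, 68) = 68
b (White): max(88, -30, 31) = 88
Alpha (Black): min(68, 88) = 68
c (White): max(16, 92, -34) = 92
d (White): max(74, -32, -68) = 74
e (White): max(-55, -87, 14) = 14
Beta (Black): min(92, 74, 14) = 14
S0 (White): max(68, 14) = 68
White at S0 wants the highest of {Alpha=68, Beta=14}, so chooses Alpha.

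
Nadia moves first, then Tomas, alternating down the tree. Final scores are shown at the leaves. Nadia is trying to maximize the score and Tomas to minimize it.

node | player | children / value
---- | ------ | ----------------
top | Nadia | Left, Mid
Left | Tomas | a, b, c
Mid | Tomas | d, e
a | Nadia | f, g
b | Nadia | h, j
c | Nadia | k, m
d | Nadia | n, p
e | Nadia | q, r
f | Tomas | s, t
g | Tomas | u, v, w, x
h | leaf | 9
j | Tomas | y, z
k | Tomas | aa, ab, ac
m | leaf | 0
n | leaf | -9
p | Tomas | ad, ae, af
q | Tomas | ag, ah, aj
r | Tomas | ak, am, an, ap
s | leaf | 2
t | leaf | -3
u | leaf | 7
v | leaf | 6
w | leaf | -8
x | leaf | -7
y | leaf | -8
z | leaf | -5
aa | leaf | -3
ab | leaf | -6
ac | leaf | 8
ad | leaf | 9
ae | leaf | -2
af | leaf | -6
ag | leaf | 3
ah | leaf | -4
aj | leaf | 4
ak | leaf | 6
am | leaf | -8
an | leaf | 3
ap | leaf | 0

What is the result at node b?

9

j (Tomas): min(-8, -5) = -8
b (Nadia): max(9, -8) = 9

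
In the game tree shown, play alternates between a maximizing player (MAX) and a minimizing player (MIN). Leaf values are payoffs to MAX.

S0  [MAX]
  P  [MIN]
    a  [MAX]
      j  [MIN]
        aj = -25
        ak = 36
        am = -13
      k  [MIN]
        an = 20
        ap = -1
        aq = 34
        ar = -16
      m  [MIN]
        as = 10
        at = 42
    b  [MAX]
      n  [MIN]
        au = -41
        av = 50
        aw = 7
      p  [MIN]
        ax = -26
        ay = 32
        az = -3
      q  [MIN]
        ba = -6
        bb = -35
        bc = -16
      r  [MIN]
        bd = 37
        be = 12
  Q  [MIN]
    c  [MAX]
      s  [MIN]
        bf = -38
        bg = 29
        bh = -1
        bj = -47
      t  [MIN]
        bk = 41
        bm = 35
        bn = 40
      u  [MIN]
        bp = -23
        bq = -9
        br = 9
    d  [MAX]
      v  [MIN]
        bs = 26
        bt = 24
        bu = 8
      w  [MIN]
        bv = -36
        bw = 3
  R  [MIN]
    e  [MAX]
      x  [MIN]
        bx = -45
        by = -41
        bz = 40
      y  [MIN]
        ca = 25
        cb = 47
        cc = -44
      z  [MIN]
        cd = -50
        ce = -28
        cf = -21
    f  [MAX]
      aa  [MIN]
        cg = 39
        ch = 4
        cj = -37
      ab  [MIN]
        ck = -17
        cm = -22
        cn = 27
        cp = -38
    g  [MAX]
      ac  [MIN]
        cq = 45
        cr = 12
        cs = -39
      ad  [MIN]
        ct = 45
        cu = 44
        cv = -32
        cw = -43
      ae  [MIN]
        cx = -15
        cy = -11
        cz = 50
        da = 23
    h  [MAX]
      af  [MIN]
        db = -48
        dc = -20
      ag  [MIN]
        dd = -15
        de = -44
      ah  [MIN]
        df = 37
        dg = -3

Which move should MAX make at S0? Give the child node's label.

j (MIN): min(-25, 36, -13) = -25
k (MIN): min(20, -1, 34, -16) = -16
m (MIN): min(10, 42) = 10
a (MAX): max(-25, -16, 10) = 10
n (MIN): min(-41, 50, 7) = -41
p (MIN): min(-26, 32, -3) = -26
q (MIN): min(-6, -35, -16) = -35
r (MIN): min(37, 12) = 12
b (MAX): max(-41, -26, -35, 12) = 12
P (MIN): min(10, 12) = 10
s (MIN): min(-38, 29, -1, -47) = -47
t (MIN): min(41, 35, 40) = 35
u (MIN): min(-23, -9, 9) = -23
c (MAX): max(-47, 35, -23) = 35
v (MIN): min(26, 24, 8) = 8
w (MIN): min(-36, 3) = -36
d (MAX): max(8, -36) = 8
Q (MIN): min(35, 8) = 8
x (MIN): min(-45, -41, 40) = -45
y (MIN): min(25, 47, -44) = -44
z (MIN): min(-50, -28, -21) = -50
e (MAX): max(-45, -44, -50) = -44
aa (MIN): min(39, 4, -37) = -37
ab (MIN): min(-17, -22, 27, -38) = -38
f (MAX): max(-37, -38) = -37
ac (MIN): min(45, 12, -39) = -39
ad (MIN): min(45, 44, -32, -43) = -43
ae (MIN): min(-15, -11, 50, 23) = -15
g (MAX): max(-39, -43, -15) = -15
af (MIN): min(-48, -20) = -48
ag (MIN): min(-15, -44) = -44
ah (MIN): min(37, -3) = -3
h (MAX): max(-48, -44, -3) = -3
R (MIN): min(-44, -37, -15, -3) = -44
S0 (MAX): max(10, 8, -44) = 10
MAX at S0 wants the highest of {P=10, Q=8, R=-44}, so chooses P.

P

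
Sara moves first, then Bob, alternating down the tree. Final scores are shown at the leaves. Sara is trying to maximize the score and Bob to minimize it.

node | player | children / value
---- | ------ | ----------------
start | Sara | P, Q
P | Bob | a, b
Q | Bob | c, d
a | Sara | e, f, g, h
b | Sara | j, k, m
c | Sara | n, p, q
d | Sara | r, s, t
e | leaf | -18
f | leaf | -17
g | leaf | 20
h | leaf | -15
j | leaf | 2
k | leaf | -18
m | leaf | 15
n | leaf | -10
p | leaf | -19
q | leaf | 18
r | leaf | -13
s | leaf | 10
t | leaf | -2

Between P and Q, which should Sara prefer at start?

a (Sara): max(-18, -17, 20, -15) = 20
b (Sara): max(2, -18, 15) = 15
P (Bob): min(20, 15) = 15
c (Sara): max(-10, -19, 18) = 18
d (Sara): max(-13, 10, -2) = 10
Q (Bob): min(18, 10) = 10
Sara prefers the higher value; P=15, Q=10. P is better since 15 > 10.

P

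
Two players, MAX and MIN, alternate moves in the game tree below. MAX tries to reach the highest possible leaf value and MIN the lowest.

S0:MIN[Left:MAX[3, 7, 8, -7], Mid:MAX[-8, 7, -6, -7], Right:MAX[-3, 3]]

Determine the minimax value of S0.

3

Left (MAX): max(3, 7, 8, -7) = 8
Mid (MAX): max(-8, 7, -6, -7) = 7
Right (MAX): max(-3, 3) = 3
S0 (MIN): min(8, 7, 3) = 3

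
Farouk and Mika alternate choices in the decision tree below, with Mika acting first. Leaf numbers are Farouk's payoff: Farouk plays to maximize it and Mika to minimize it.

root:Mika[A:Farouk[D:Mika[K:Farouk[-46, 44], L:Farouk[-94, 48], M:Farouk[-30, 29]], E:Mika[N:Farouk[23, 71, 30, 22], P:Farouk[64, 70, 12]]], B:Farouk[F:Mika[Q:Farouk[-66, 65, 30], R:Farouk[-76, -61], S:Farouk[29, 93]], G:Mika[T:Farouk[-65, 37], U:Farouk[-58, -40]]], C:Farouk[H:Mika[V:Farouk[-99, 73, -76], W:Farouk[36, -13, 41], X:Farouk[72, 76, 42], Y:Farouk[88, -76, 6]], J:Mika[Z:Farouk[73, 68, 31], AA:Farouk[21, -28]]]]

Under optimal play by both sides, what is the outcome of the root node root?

-40

K (Farouk): max(-46, 44) = 44
L (Farouk): max(-94, 48) = 48
M (Farouk): max(-30, 29) = 29
D (Mika): min(44, 48, 29) = 29
N (Farouk): max(23, 71, 30, 22) = 71
P (Farouk): max(64, 70, 12) = 70
E (Mika): min(71, 70) = 70
A (Farouk): max(29, 70) = 70
Q (Farouk): max(-66, 65, 30) = 65
R (Farouk): max(-76, -61) = -61
S (Farouk): max(29, 93) = 93
F (Mika): min(65, -61, 93) = -61
T (Farouk): max(-65, 37) = 37
U (Farouk): max(-58, -40) = -40
G (Mika): min(37, -40) = -40
B (Farouk): max(-61, -40) = -40
V (Farouk): max(-99, 73, -76) = 73
W (Farouk): max(36, -13, 41) = 41
X (Farouk): max(72, 76, 42) = 76
Y (Farouk): max(88, -76, 6) = 88
H (Mika): min(73, 41, 76, 88) = 41
Z (Farouk): max(73, 68, 31) = 73
AA (Farouk): max(21, -28) = 21
J (Mika): min(73, 21) = 21
C (Farouk): max(41, 21) = 41
root (Mika): min(70, -40, 41) = -40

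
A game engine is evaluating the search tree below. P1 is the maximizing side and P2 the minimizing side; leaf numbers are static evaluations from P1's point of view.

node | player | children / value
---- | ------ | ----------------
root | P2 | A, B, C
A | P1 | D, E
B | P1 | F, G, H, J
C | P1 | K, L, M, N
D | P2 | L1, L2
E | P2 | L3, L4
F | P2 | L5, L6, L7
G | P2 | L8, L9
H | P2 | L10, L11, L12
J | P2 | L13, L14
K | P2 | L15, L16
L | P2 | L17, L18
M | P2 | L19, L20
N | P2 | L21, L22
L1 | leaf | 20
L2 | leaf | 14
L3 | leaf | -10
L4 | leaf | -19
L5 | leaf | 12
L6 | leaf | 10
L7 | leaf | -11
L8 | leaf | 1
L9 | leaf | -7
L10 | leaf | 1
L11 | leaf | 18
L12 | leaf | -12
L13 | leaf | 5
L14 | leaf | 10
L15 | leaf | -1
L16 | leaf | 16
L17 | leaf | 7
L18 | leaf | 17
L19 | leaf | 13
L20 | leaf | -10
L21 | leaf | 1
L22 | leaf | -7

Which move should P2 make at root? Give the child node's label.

D (P2): min(20, 14) = 14
E (P2): min(-10, -19) = -19
A (P1): max(14, -19) = 14
F (P2): min(12, 10, -11) = -11
G (P2): min(1, -7) = -7
H (P2): min(1, 18, -12) = -12
J (P2): min(5, 10) = 5
B (P1): max(-11, -7, -12, 5) = 5
K (P2): min(-1, 16) = -1
L (P2): min(7, 17) = 7
M (P2): min(13, -10) = -10
N (P2): min(1, -7) = -7
C (P1): max(-1, 7, -10, -7) = 7
root (P2): min(14, 5, 7) = 5
P2 at root wants the lowest of {A=14, B=5, C=7}, so chooses B.

B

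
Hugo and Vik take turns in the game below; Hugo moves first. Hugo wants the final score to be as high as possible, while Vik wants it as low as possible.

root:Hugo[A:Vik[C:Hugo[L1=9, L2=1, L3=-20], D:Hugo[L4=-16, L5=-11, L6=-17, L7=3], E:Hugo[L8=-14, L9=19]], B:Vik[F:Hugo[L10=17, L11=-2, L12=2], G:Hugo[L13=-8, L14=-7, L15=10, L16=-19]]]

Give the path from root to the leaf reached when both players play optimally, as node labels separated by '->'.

root -> B -> G -> L15

C (Hugo): max(9, 1, -20) = 9
D (Hugo): max(-16, -11, -17, 3) = 3
E (Hugo): max(-14, 19) = 19
A (Vik): min(9, 3, 19) = 3
F (Hugo): max(17, -2, 2) = 17
G (Hugo): max(-8, -7, 10, -19) = 10
B (Vik): min(17, 10) = 10
root (Hugo): max(3, 10) = 10
At root, Hugo picks B (highest: 10).
At B, Vik picks G (lowest: 10).
At G, Hugo picks L15 (highest: 10).
Terminal value 10.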